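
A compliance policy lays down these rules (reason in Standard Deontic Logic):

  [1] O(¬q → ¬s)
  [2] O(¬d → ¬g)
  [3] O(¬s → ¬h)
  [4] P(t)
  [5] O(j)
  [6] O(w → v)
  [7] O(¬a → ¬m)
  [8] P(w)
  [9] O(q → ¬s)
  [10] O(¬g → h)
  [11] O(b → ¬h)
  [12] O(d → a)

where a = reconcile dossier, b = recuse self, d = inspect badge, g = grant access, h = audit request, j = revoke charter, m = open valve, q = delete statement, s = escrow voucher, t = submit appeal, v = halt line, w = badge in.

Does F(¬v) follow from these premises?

Premise 6 is O(w → v), but O(w) is not derivable from the premises (the permission P(w) asserts only ¬O(¬w), not O(w)), so it does not yield O(v).
No other premise forces O(v). An ideal world satisfying every premise can still have ¬v true, so F(¬v) is not derivable.

No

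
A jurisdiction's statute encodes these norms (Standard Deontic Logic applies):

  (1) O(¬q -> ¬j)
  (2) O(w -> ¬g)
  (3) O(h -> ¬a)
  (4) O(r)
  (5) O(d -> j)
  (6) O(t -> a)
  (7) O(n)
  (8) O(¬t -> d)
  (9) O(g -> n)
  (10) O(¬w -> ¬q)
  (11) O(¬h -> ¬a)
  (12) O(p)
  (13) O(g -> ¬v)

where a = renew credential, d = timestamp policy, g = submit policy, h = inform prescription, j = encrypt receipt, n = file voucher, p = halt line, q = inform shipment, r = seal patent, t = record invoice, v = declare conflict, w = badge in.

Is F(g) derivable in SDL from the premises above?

Yes

By case analysis on h: premise 3 gives O(h -> ¬a) and premise 11 gives O(¬h -> ¬a), so O(¬a) either way.
The contrapositive of premise 6 (O(t -> a)) is O(¬a -> ¬t), and O(¬a) is already established, so O(¬t).
Applying K to premise 8 (O(¬t -> d)) and O(¬t) yields O(d).
Premise 5 is O(d -> j); since O(d), deontic closure gives O(j).
Premise 1 is O(¬q -> ¬j); contrapositively O(j -> q). Since O(j) holds, K gives O(q).
Premise 10, O(¬w -> ¬q), contraposes to O(q -> w); with O(q) we get O(w).
Premise 2 is O(w -> ¬g); since O(w), deontic closure gives O(¬g).
Premises 4, 7, 9, 12, 13 do not contribute to this derivation.
So O(¬g) holds, i.e. F(g). The claim follows.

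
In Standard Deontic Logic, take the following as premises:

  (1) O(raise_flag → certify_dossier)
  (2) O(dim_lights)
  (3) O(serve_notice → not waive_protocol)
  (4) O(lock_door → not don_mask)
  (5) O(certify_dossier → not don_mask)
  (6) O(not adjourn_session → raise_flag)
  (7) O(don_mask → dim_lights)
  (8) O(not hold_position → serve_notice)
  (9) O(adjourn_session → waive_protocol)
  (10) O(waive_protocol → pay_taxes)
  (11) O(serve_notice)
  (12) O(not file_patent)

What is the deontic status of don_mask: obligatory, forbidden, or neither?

Forbidden

From premise 11 we have O(serve_notice).
With premise 3, O(serve_notice → not waive_protocol), the K-axiom yields O(not waive_protocol).
Premise 9, O(adjourn_session → waive_protocol), contraposes to O(not waive_protocol → not adjourn_session); with O(not waive_protocol) we get O(not adjourn_session).
With premise 6, O(not adjourn_session → raise_flag), the K-axiom yields O(raise_flag).
From O(raise_flag) and premise 1, O(raise_flag → certify_dossier), we obtain O(certify_dossier).
With premise 5, O(certify_dossier → not don_mask), the K-axiom yields O(not don_mask).
Premises 2, 4, 7, 8, 10, 12 do not contribute to this derivation.
Thus O(not don_mask), which is F(don_mask): don_mask is forbidden.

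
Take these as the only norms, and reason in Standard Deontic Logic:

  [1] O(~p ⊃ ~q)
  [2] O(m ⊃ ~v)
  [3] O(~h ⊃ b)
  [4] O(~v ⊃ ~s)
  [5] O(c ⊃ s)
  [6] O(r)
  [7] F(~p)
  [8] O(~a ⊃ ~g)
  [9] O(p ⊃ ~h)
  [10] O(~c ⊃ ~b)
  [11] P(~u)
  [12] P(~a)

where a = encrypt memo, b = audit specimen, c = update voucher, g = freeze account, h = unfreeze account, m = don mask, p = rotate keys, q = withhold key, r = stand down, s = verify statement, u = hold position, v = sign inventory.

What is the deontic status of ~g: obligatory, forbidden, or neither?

Neither

Premise 8 is O(~a ⊃ ~g), but O(~a) is not derivable from the premises (the permission P(~a) asserts only ~O(a), not O(~a)), so it does not yield O(~g).
No premise or chain of K-axiom applications forces O(~g), and none forces O(g). So ~g is neither obligatory nor forbidden under these norms.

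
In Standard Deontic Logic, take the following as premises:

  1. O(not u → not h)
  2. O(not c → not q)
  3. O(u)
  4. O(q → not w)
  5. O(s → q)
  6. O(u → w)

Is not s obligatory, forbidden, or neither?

Premise 3 gives O(u).
From O(u) and premise 6, O(u → w), we obtain O(w).
Premise 4 is O(q → not w); contrapositively O(w → not q). Since O(w) holds, K gives O(not q).
The contrapositive of premise 5 (O(s → q)) is O(not q → not s), and O(not q) is already established, so O(not s).
Premises 1, 2 do not contribute to this derivation.
Hence not s is obligatory.

Obligatory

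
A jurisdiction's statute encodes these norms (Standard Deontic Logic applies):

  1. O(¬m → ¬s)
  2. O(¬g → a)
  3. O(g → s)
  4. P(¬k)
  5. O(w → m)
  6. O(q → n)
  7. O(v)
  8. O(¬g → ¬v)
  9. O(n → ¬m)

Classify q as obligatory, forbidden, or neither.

From premise 7 we have O(v).
Premise 8, O(¬g → ¬v), contraposes to O(v → g); with O(v) we get O(g).
Applying K to premise 3 (O(g → s)) and O(g) yields O(s).
Premise 1, O(¬m → ¬s), contraposes to O(s → m); with O(s) we get O(m).
Premise 9 is O(n → ¬m); contrapositively O(m → ¬n). Since O(m) holds, K gives O(¬n).
Premise 6 is O(q → n); contrapositively O(¬n → ¬q). Since O(¬n) holds, K gives O(¬q).
Premises 2, 4, 5 do not contribute to this derivation.
Thus O(¬q), which is F(q): q is forbidden.

Forbidden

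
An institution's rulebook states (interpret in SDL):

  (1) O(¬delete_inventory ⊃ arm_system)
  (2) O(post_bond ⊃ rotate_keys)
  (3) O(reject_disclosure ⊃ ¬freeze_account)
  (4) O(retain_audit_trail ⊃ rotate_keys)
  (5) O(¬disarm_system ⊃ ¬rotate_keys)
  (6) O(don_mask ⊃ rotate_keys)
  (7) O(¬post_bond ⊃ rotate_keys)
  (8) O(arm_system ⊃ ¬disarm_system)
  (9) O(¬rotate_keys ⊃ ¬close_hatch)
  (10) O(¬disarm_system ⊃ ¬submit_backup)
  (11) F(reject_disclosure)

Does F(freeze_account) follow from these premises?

No

Premise 3 is O(reject_disclosure ⊃ ¬freeze_account), but O(reject_disclosure) is not derivable from the premises, so it does not yield O(¬freeze_account).
No other premise forces O(¬freeze_account). An ideal world satisfying every premise can still have freeze_account true, so F(freeze_account) is not derivable.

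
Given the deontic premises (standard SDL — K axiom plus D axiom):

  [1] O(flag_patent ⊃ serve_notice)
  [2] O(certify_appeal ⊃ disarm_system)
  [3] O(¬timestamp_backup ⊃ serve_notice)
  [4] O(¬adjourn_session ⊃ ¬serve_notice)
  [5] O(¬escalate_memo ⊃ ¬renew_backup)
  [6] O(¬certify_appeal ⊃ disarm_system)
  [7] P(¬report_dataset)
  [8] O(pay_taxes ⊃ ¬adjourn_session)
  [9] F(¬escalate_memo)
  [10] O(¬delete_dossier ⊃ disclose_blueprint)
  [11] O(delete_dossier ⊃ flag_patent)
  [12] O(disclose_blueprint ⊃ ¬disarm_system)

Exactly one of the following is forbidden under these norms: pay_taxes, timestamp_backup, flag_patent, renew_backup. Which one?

Premises 6 and 2 cover both cases: O(¬certify_appeal ⊃ disarm_system) and O(certify_appeal ⊃ disarm_system). Since ¬certify_appeal ∨ certify_appeal is a tautology, O(disarm_system) follows.
The contrapositive of premise 12 (O(disclose_blueprint ⊃ ¬disarm_system)) is O(disarm_system ⊃ ¬disclose_blueprint), and O(disarm_system) is already established, so O(¬disclose_blueprint).
Premise 10 is O(¬delete_dossier ⊃ disclose_blueprint); contrapositively O(¬disclose_blueprint ⊃ delete_dossier). Since O(¬disclose_blueprint) holds, K gives O(delete_dossier).
Applying K to premise 11 (O(delete_dossier ⊃ flag_patent)) and O(delete_dossier) yields O(flag_patent).
Premise 1 is O(flag_patent ⊃ serve_notice); since O(flag_patent), deontic closure gives O(serve_notice).
Premise 4, O(¬adjourn_session ⊃ ¬serve_notice), contraposes to O(serve_notice ⊃ adjourn_session); with O(serve_notice) we get O(adjourn_session).
The contrapositive of premise 8 (O(pay_taxes ⊃ ¬adjourn_session)) is O(adjourn_session ⊃ ¬pay_taxes), and O(adjourn_session) is already established, so O(¬pay_taxes).
So O(¬pay_taxes) holds, i.e. pay_taxes is forbidden. None of the other listed options is forbidden under the premises.

pay_taxes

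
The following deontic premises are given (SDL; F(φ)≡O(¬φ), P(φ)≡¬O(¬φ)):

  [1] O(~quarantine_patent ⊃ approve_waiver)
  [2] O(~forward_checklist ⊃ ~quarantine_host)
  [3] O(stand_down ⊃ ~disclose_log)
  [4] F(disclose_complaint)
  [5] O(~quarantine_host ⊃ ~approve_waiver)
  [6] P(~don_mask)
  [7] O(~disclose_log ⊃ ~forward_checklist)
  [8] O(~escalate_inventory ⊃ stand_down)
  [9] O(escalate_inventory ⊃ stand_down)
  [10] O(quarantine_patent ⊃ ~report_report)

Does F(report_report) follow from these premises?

Yes

Premises 8 and 9 cover both cases: O(~escalate_inventory ⊃ stand_down) and O(escalate_inventory ⊃ stand_down). Since ~escalate_inventory ∨ escalate_inventory is a tautology, O(stand_down) follows.
Applying K to premise 3 (O(stand_down ⊃ ~disclose_log)) and O(stand_down) yields O(~disclose_log).
Applying K to premise 7 (O(~disclose_log ⊃ ~forward_checklist)) and O(~disclose_log) yields O(~forward_checklist).
From O(~forward_checklist) and premise 2, O(~forward_checklist ⊃ ~quarantine_host), we obtain O(~quarantine_host).
With premise 5, O(~quarantine_host ⊃ ~approve_waiver), the K-axiom yields O(~approve_waiver).
Premise 1 is O(~quarantine_patent ⊃ approve_waiver); contrapositively O(~approve_waiver ⊃ quarantine_patent). Since O(~approve_waiver) holds, K gives O(quarantine_patent).
Applying K to premise 10 (O(quarantine_patent ⊃ ~report_report)) and O(quarantine_patent) yields O(~report_report).
Premises 4, 6 do not contribute to this derivation.
So O(~report_report) holds, i.e. F(report_report). The claim follows.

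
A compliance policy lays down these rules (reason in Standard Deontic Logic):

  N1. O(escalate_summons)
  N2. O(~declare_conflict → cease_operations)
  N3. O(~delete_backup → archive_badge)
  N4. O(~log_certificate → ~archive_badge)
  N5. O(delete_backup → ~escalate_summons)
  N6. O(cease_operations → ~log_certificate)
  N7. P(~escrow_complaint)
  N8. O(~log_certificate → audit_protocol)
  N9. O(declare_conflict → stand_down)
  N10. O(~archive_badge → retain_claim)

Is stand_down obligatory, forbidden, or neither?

Premise 1 gives O(escalate_summons).
Premise 5, O(delete_backup → ~escalate_summons), contraposes to O(escalate_summons → ~delete_backup); with O(escalate_summons) we get O(~delete_backup).
Applying K to premise 3 (O(~delete_backup → archive_badge)) and O(~delete_backup) yields O(archive_badge).
The contrapositive of premise 4 (O(~log_certificate → ~archive_badge)) is O(archive_badge → log_certificate), and O(archive_badge) is already established, so O(log_certificate).
Premise 6, O(cease_operations → ~log_certificate), contraposes to O(log_certificate → ~cease_operations); with O(log_certificate) we get O(~cease_operations).
The contrapositive of premise 2 (O(~declare_conflict → cease_operations)) is O(~cease_operations → declare_conflict), and O(~cease_operations) is already established, so O(declare_conflict).
Premise 9 is O(declare_conflict → stand_down); since O(declare_conflict), deontic closure gives O(stand_down).
Premises 7, 8, 10 do not contribute to this derivation.
Hence stand_down is obligatory.

Obligatory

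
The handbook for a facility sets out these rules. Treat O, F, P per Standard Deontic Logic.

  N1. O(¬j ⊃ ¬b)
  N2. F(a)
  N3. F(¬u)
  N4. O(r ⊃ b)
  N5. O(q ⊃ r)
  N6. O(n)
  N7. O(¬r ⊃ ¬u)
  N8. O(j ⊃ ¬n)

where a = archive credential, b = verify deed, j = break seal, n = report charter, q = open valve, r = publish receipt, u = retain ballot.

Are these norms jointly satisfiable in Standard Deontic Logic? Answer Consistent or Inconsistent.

Inconsistent

Premise 3 is F(¬u), i.e. O(u).
The contrapositive of premise 7 (O(¬r ⊃ ¬u)) is O(u ⊃ r), and O(u) is already established, so O(r).
From O(r) and premise 4, O(r ⊃ b), we obtain O(b).
Premise 1 is O(¬j ⊃ ¬b); contrapositively O(b ⊃ j). Since O(b) holds, K gives O(j).
From O(j) and premise 8, O(j ⊃ ¬n), we obtain O(¬n).
Yet premise 6 states O(n).
We now have both O(¬n) and O(n) — n is simultaneously obligatory and forbidden, violating the D-axiom.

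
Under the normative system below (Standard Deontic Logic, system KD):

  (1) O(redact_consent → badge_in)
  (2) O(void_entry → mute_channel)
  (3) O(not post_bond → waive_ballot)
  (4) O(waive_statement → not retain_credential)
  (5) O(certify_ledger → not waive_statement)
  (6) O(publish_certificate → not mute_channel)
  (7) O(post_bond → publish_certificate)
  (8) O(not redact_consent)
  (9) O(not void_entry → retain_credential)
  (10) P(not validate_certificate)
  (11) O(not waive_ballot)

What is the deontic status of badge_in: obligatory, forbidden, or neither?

Premise 1 is O(redact_consent → badge_in), but O(redact_consent) is not derivable from the premises, so it does not yield O(badge_in).
No premise or chain of K-axiom applications forces O(badge_in), and none forces O(not badge_in). So badge_in is neither obligatory nor forbidden under these norms.

Neither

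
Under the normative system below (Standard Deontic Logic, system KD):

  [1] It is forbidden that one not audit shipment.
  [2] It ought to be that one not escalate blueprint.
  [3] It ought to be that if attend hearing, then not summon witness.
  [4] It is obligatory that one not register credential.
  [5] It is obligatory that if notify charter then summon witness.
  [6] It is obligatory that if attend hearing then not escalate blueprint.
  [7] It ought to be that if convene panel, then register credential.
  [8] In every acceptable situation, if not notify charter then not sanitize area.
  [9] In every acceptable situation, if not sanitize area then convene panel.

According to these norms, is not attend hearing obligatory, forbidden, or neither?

Obligatory

From premise 4 we have O(¬register_credential).
The contrapositive of premise 7 (O(convene_panel → register_credential)) is O(¬register_credential → ¬convene_panel), and O(¬register_credential) is already established, so O(¬convene_panel).
Premise 9 is O(¬sanitize_area → convene_panel); contrapositively O(¬convene_panel → sanitize_area). Since O(¬convene_panel) holds, K gives O(sanitize_area).
Premise 8, O(¬notify_charter → ¬sanitize_area), contraposes to O(sanitize_area → notify_charter); with O(sanitize_area) we get O(notify_charter).
With premise 5, O(notify_charter → summon_witness), the K-axiom yields O(summon_witness).
Premise 3 is O(attend_hearing → ¬summon_witness); contrapositively O(summon_witness → ¬attend_hearing). Since O(summon_witness) holds, K gives O(¬attend_hearing).
Premises 1, 2, 6 do not contribute to this derivation.
Hence ¬attend_hearing is obligatory.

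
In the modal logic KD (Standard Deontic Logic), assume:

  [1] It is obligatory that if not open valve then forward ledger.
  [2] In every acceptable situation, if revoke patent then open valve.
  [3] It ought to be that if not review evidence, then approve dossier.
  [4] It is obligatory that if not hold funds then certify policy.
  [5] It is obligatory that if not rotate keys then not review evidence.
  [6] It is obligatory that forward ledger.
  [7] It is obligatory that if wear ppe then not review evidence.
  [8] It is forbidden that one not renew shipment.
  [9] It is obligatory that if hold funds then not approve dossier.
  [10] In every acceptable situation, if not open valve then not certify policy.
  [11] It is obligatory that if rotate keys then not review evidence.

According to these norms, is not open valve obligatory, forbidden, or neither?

Forbidden

Premises 11 and 5 cover both cases: O(rotate_keys → ¬review_evidence) and O(¬rotate_keys → ¬review_evidence). Since rotate_keys ∨ ¬rotate_keys is a tautology, O(¬review_evidence) follows.
Premise 3 is O(¬review_evidence → approve_dossier); since O(¬review_evidence), deontic closure gives O(approve_dossier).
The contrapositive of premise 9 (O(hold_funds → ¬approve_dossier)) is O(approve_dossier → ¬hold_funds), and O(approve_dossier) is already established, so O(¬hold_funds).
Premise 4 is O(¬hold_funds → certify_policy); since O(¬hold_funds), deontic closure gives O(certify_policy).
Premise 10, O(¬open_valve → ¬certify_policy), contraposes to O(certify_policy → open_valve); with O(certify_policy) we get O(open_valve).
Premises 1, 2, 6, 7, 8 do not contribute to this derivation.
Thus O(open_valve), which is F(¬open_valve): ¬open_valve is forbidden.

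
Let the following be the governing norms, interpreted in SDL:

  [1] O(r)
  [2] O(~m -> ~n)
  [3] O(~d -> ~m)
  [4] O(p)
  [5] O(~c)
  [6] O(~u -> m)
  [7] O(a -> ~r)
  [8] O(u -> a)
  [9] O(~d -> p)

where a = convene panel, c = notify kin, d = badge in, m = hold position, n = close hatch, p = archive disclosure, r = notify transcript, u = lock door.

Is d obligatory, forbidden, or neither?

From premise 1 we have O(r).
Premise 7 is O(a -> ~r); contrapositively O(r -> ~a). Since O(r) holds, K gives O(~a).
The contrapositive of premise 8 (O(u -> a)) is O(~a -> ~u), and O(~a) is already established, so O(~u).
Applying K to premise 6 (O(~u -> m)) and O(~u) yields O(m).
Premise 3, O(~d -> ~m), contraposes to O(m -> d); with O(m) we get O(d).
Premises 2, 4, 5, 9 do not contribute to this derivation.
Hence d is obligatory.

Obligatory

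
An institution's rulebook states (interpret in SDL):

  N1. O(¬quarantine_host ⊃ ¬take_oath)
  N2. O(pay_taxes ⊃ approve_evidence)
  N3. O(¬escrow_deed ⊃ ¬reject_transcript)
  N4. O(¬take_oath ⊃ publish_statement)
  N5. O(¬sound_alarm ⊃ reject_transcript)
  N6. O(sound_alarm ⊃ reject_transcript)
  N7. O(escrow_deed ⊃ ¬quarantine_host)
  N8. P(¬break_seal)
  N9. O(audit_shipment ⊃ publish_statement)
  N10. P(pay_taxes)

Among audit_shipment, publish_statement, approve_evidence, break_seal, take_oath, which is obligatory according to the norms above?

Premises 6 and 5 are O(sound_alarm ⊃ reject_transcript) and O(¬sound_alarm ⊃ reject_transcript); every ideal world satisfies sound_alarm or ¬sound_alarm, so in either case reject_transcript holds — hence O(reject_transcript).
Premise 3 is O(¬escrow_deed ⊃ ¬reject_transcript); contrapositively O(reject_transcript ⊃ escrow_deed). Since O(reject_transcript) holds, K gives O(escrow_deed).
Premise 7 is O(escrow_deed ⊃ ¬quarantine_host); since O(escrow_deed), deontic closure gives O(¬quarantine_host).
From O(¬quarantine_host) and premise 1, O(¬quarantine_host ⊃ ¬take_oath), we obtain O(¬take_oath).
From O(¬take_oath) and premise 4, O(¬take_oath ⊃ publish_statement), we obtain O(publish_statement).
So O(publish_statement) holds — publish_statement is obligatory. None of the other listed options is made obligatory by any chain of premises.

publish_statement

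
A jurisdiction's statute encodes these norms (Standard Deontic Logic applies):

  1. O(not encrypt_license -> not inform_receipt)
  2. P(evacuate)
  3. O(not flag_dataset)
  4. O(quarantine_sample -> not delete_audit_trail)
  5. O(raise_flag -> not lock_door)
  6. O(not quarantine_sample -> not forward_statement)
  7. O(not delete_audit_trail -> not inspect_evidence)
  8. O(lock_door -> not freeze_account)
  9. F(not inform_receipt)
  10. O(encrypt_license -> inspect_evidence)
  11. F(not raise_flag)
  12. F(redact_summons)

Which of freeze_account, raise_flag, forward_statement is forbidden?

forward_statement

Premise 9, F(not inform_receipt), is equivalent to O(inform_receipt).
Premise 1 is O(not encrypt_license -> not inform_receipt); contrapositively O(inform_receipt -> encrypt_license). Since O(inform_receipt) holds, K gives O(encrypt_license).
Applying K to premise 10 (O(encrypt_license -> inspect_evidence)) and O(encrypt_license) yields O(inspect_evidence).
Premise 7, O(not delete_audit_trail -> not inspect_evidence), contraposes to O(inspect_evidence -> delete_audit_trail); with O(inspect_evidence) we get O(delete_audit_trail).
The contrapositive of premise 4 (O(quarantine_sample -> not delete_audit_trail)) is O(delete_audit_trail -> not quarantine_sample), and O(delete_audit_trail) is already established, so O(not quarantine_sample).
From O(not quarantine_sample) and premise 6, O(not quarantine_sample -> not forward_statement), we obtain O(not forward_statement).
So O(not forward_statement) holds, i.e. forward_statement is forbidden. None of the other listed options is forbidden under the premises.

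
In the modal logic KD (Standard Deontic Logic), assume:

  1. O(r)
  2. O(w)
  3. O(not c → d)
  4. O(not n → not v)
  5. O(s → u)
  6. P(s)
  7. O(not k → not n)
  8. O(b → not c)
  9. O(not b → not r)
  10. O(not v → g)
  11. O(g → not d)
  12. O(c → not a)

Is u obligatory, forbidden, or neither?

Neither

Premise 5 is O(s → u), but O(s) is not derivable from the premises (the permission P(s) asserts only not O(not s), not O(s)), so it does not yield O(u).
No premise or chain of K-axiom applications forces O(u), and none forces O(not u). So u is neither obligatory nor forbidden under these norms.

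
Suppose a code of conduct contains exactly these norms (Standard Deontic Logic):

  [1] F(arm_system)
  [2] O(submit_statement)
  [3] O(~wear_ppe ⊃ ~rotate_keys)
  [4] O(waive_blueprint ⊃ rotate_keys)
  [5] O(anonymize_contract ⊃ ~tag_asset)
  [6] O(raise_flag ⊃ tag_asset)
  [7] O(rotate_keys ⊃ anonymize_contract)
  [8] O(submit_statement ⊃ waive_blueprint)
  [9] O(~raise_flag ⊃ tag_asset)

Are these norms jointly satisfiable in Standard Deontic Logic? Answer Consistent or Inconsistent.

Inconsistent

Premises 6 and 9 cover both cases: O(raise_flag ⊃ tag_asset) and O(~raise_flag ⊃ tag_asset). Since raise_flag ∨ ~raise_flag is a tautology, O(tag_asset) follows.
The contrapositive of premise 5 (O(anonymize_contract ⊃ ~tag_asset)) is O(tag_asset ⊃ ~anonymize_contract), and O(tag_asset) is already established, so O(~anonymize_contract).
Premise 7 is O(rotate_keys ⊃ anonymize_contract); contrapositively O(~anonymize_contract ⊃ ~rotate_keys). Since O(~anonymize_contract) holds, K gives O(~rotate_keys).
The contrapositive of premise 4 (O(waive_blueprint ⊃ rotate_keys)) is O(~rotate_keys ⊃ ~waive_blueprint), and O(~rotate_keys) is already established, so O(~waive_blueprint).
The contrapositive of premise 8 (O(submit_statement ⊃ waive_blueprint)) is O(~waive_blueprint ⊃ ~submit_statement), and O(~waive_blueprint) is already established, so O(~submit_statement).
However, premise 2 gives O(submit_statement).
We now have both O(~submit_statement) and O(submit_statement) — submit_statement is simultaneously obligatory and forbidden, violating the D-axiom.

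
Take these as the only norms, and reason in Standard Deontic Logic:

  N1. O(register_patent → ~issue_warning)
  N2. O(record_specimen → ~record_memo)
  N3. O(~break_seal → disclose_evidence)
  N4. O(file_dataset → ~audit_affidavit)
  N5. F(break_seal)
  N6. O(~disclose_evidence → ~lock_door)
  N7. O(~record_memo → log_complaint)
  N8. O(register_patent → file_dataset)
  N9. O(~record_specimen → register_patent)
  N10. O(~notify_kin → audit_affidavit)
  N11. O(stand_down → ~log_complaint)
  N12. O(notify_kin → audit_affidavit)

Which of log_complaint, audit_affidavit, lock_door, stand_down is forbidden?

stand_down

Premises 12 and 10 are O(notify_kin → audit_affidavit) and O(~notify_kin → audit_affidavit); every ideal world satisfies notify_kin or ~notify_kin, so in either case audit_affidavit holds — hence O(audit_affidavit).
Premise 4, O(file_dataset → ~audit_affidavit), contraposes to O(audit_affidavit → ~file_dataset); with O(audit_affidavit) we get O(~file_dataset).
The contrapositive of premise 8 (O(register_patent → file_dataset)) is O(~file_dataset → ~register_patent), and O(~file_dataset) is already established, so O(~register_patent).
Premise 9, O(~record_specimen → register_patent), contraposes to O(~register_patent → record_specimen); with O(~register_patent) we get O(record_specimen).
From O(record_specimen) and premise 2, O(record_specimen → ~record_memo), we obtain O(~record_memo).
Premise 7 is O(~record_memo → log_complaint); since O(~record_memo), deontic closure gives O(log_complaint).
Premise 11, O(stand_down → ~log_complaint), contraposes to O(log_complaint → ~stand_down); with O(log_complaint) we get O(~stand_down).
So O(~stand_down) holds, i.e. stand_down is forbidden. None of the other listed options is forbidden under the premises.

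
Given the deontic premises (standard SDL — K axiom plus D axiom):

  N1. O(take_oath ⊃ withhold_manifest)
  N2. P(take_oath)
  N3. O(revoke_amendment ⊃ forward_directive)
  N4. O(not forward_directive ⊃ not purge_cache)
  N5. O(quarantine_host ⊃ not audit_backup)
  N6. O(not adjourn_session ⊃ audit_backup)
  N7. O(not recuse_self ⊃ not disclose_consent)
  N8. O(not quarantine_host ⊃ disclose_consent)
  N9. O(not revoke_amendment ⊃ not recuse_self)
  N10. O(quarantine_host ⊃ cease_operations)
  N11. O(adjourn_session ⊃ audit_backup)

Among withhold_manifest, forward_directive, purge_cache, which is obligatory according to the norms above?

forward_directive

By case analysis on adjourn_session: premise 11 gives O(adjourn_session ⊃ audit_backup) and premise 6 gives O(not adjourn_session ⊃ audit_backup), so O(audit_backup) either way.
Premise 5, O(quarantine_host ⊃ not audit_backup), contraposes to O(audit_backup ⊃ not quarantine_host); with O(audit_backup) we get O(not quarantine_host).
Applying K to premise 8 (O(not quarantine_host ⊃ disclose_consent)) and O(not quarantine_host) yields O(disclose_consent).
Premise 7 is O(not recuse_self ⊃ not disclose_consent); contrapositively O(disclose_consent ⊃ recuse_self). Since O(disclose_consent) holds, K gives O(recuse_self).
Premise 9 is O(not revoke_amendment ⊃ not recuse_self); contrapositively O(recuse_self ⊃ revoke_amendment). Since O(recuse_self) holds, K gives O(revoke_amendment).
With premise 3, O(revoke_amendment ⊃ forward_directive), the K-axiom yields O(forward_directive).
So O(forward_directive) holds — forward_directive is obligatory. None of the other listed options is made obligatory by any chain of premises.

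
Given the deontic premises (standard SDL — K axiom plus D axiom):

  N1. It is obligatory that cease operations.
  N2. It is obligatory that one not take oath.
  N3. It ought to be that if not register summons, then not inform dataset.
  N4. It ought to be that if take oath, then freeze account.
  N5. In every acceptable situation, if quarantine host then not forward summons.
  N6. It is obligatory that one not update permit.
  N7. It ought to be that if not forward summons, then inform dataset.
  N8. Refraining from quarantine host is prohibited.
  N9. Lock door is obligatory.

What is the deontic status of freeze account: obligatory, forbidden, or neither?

Premise 4 is O(take_oath → freeze_account), but O(take_oath) is not derivable from the premises, so it does not yield O(freeze_account).
No premise or chain of K-axiom applications forces O(freeze_account), and none forces O(¬freeze_account). So freeze_account is neither obligatory nor forbidden under these norms.

Neither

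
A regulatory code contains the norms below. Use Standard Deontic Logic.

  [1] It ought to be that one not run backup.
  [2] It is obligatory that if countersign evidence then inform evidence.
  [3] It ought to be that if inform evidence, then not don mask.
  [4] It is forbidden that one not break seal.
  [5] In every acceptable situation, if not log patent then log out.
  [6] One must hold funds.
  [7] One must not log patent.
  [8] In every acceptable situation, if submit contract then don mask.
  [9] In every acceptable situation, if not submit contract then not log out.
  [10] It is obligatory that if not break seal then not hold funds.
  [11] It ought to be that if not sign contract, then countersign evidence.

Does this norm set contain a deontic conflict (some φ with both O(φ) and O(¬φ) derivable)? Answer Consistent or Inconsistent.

Consistent

Premise 10 is O(¬break_seal → ¬hold_funds), but O(¬break_seal) is not derivable from the premises, so it does not yield O(¬hold_funds).
So O(¬hold_funds) is not derivable, and the apparent clash with O(hold_funds) does not arise.
A world satisfying every obligation exists (e.g. break_seal=true, countersign_evidence=false, don_mask=true, hold_funds=true, inform_evidence=false, log_out=true, log_patent=false, run_backup=false, sign_contract=true, submit_contract=true); no atom is both obligatory and forbidden, so the set is consistent.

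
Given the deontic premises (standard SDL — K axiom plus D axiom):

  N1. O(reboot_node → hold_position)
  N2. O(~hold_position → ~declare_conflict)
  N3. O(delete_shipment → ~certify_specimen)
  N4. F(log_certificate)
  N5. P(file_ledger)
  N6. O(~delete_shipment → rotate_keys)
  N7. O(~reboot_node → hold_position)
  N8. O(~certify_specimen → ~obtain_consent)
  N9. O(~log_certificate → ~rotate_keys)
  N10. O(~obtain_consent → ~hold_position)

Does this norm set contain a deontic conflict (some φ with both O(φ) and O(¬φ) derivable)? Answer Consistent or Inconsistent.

Inconsistent

By case analysis on reboot_node: premise 1 gives O(reboot_node → hold_position) and premise 7 gives O(~reboot_node → hold_position), so O(hold_position) either way.
The contrapositive of premise 10 (O(~obtain_consent → ~hold_position)) is O(hold_position → obtain_consent), and O(hold_position) is already established, so O(obtain_consent).
The contrapositive of premise 8 (O(~certify_specimen → ~obtain_consent)) is O(obtain_consent → certify_specimen), and O(obtain_consent) is already established, so O(certify_specimen).
The contrapositive of premise 3 (O(delete_shipment → ~certify_specimen)) is O(certify_specimen → ~delete_shipment), and O(certify_specimen) is already established, so O(~delete_shipment).
With premise 6, O(~delete_shipment → rotate_keys), the K-axiom yields O(rotate_keys).
The contrapositive of premise 9 (O(~log_certificate → ~rotate_keys)) is O(rotate_keys → log_certificate), and O(rotate_keys) is already established, so O(log_certificate).
However, F(log_certificate) at premise 4 amounts to O(~log_certificate).
We now have both O(log_certificate) and O(~log_certificate) — log_certificate is simultaneously obligatory and forbidden, violating the D-axiom.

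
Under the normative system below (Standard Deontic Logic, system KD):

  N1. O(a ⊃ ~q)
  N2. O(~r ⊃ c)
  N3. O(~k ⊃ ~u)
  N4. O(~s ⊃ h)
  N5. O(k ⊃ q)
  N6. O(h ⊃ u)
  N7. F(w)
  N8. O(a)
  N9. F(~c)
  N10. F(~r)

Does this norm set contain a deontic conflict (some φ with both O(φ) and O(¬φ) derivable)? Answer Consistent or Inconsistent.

Premise 2 is O(~r ⊃ c); even if O(c) held, inferring O(~r) would be affirming the consequent — invalid.
So O(~r) is not derivable, and the apparent clash with O(r) does not arise.
A world satisfying every obligation exists (e.g. a=true, c=true, h=false, k=false, q=false, r=true, s=true, u=false, w=false); no atom is both obligatory and forbidden, so the set is consistent.

Consistent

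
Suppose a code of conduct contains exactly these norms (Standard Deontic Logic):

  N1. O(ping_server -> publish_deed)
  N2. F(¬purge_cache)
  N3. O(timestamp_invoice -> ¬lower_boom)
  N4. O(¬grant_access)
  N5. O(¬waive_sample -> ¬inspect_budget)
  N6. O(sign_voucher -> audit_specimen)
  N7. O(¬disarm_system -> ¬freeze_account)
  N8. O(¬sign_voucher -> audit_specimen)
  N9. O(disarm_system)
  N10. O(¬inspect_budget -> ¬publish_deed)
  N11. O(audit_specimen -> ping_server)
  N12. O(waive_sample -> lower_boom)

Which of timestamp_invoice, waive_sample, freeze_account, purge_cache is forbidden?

Premises 6 and 8 cover both cases: O(sign_voucher -> audit_specimen) and O(¬sign_voucher -> audit_specimen). Since sign_voucher ∨ ¬sign_voucher is a tautology, O(audit_specimen) follows.
From O(audit_specimen) and premise 11, O(audit_specimen -> ping_server), we obtain O(ping_server).
From O(ping_server) and premise 1, O(ping_server -> publish_deed), we obtain O(publish_deed).
The contrapositive of premise 10 (O(¬inspect_budget -> ¬publish_deed)) is O(publish_deed -> inspect_budget), and O(publish_deed) is already established, so O(inspect_budget).
Premise 5 is O(¬waive_sample -> ¬inspect_budget); contrapositively O(inspect_budget -> waive_sample). Since O(inspect_budget) holds, K gives O(waive_sample).
Premise 12 is O(waive_sample -> lower_boom); since O(waive_sample), deontic closure gives O(lower_boom).
Premise 3, O(timestamp_invoice -> ¬lower_boom), contraposes to O(lower_boom -> ¬timestamp_invoice); with O(lower_boom) we get O(¬timestamp_invoice).
So O(¬timestamp_invoice) holds, i.e. timestamp_invoice is forbidden. None of the other listed options is forbidden under the premises.

timestamp_invoice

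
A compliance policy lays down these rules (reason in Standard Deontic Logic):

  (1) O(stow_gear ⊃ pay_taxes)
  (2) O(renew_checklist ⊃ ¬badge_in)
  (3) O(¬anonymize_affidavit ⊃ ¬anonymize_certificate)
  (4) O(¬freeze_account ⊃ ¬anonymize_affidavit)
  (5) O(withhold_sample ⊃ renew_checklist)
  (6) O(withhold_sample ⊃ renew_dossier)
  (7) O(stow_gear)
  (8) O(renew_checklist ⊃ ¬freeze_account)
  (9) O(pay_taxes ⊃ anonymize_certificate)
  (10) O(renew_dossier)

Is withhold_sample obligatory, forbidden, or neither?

Premise 7 states O(stow_gear) outright.
From O(stow_gear) and premise 1, O(stow_gear ⊃ pay_taxes), we obtain O(pay_taxes).
Premise 9 is O(pay_taxes ⊃ anonymize_certificate); since O(pay_taxes), deontic closure gives O(anonymize_certificate).
Premise 3 is O(¬anonymize_affidavit ⊃ ¬anonymize_certificate); contrapositively O(anonymize_certificate ⊃ anonymize_affidavit). Since O(anonymize_certificate) holds, K gives O(anonymize_affidavit).
Premise 4, O(¬freeze_account ⊃ ¬anonymize_affidavit), contraposes to O(anonymize_affidavit ⊃ freeze_account); with O(anonymize_affidavit) we get O(freeze_account).
Premise 8 is O(renew_checklist ⊃ ¬freeze_account); contrapositively O(freeze_account ⊃ ¬renew_checklist). Since O(freeze_account) holds, K gives O(¬renew_checklist).
The contrapositive of premise 5 (O(withhold_sample ⊃ renew_checklist)) is O(¬renew_checklist ⊃ ¬withhold_sample), and O(¬renew_checklist) is already established, so O(¬withhold_sample).
Premises 2, 6, 10 do not contribute to this derivation.
Thus O(¬withhold_sample), which is F(withhold_sample): withhold_sample is forbidden.

Forbidden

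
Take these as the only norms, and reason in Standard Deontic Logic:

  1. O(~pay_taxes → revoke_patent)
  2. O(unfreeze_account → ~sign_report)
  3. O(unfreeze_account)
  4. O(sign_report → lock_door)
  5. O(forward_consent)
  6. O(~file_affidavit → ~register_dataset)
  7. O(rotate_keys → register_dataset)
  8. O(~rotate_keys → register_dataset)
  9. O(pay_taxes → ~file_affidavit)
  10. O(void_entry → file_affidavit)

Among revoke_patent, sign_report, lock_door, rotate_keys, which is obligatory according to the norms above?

Premises 7 and 8 cover both cases: O(rotate_keys → register_dataset) and O(~rotate_keys → register_dataset). Since rotate_keys ∨ ~rotate_keys is a tautology, O(register_dataset) follows.
The contrapositive of premise 6 (O(~file_affidavit → ~register_dataset)) is O(register_dataset → file_affidavit), and O(register_dataset) is already established, so O(file_affidavit).
The contrapositive of premise 9 (O(pay_taxes → ~file_affidavit)) is O(file_affidavit → ~pay_taxes), and O(file_affidavit) is already established, so O(~pay_taxes).
Premise 1 is O(~pay_taxes → revoke_patent); since O(~pay_taxes), deontic closure gives O(revoke_patent).
So O(revoke_patent) holds — revoke_patent is obligatory. None of the other listed options is made obligatory by any chain of premises.

revoke_patent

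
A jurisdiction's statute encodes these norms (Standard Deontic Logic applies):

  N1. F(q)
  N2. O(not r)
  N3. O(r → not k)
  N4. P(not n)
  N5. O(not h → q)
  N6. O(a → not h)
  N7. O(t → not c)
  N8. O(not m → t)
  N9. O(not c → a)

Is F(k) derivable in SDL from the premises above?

No

Premise 3 is O(r → not k), but O(r) is not derivable from the premises, so it does not yield O(not k).
No other premise forces O(not k). An ideal world satisfying every premise can still have k true, so F(k) is not derivable.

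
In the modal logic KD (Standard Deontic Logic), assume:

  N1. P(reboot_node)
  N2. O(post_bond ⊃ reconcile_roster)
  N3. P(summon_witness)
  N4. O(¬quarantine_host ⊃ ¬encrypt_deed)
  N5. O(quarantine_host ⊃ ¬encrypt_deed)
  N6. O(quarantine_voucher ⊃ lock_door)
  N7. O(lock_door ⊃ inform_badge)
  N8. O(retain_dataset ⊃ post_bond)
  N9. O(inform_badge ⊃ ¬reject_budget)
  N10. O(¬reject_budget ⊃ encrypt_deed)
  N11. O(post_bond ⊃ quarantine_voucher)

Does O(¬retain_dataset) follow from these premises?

Premises 4 and 5 cover both cases: O(¬quarantine_host ⊃ ¬encrypt_deed) and O(quarantine_host ⊃ ¬encrypt_deed). Since ¬quarantine_host ∨ quarantine_host is a tautology, O(¬encrypt_deed) follows.
Premise 10 is O(¬reject_budget ⊃ encrypt_deed); contrapositively O(¬encrypt_deed ⊃ reject_budget). Since O(¬encrypt_deed) holds, K gives O(reject_budget).
Premise 9, O(inform_badge ⊃ ¬reject_budget), contraposes to O(reject_budget ⊃ ¬inform_badge); with O(reject_budget) we get O(¬inform_badge).
Premise 7 is O(lock_door ⊃ inform_badge); contrapositively O(¬inform_badge ⊃ ¬lock_door). Since O(¬inform_badge) holds, K gives O(¬lock_door).
Premise 6 is O(quarantine_voucher ⊃ lock_door); contrapositively O(¬lock_door ⊃ ¬quarantine_voucher). Since O(¬lock_door) holds, K gives O(¬quarantine_voucher).
The contrapositive of premise 11 (O(post_bond ⊃ quarantine_voucher)) is O(¬quarantine_voucher ⊃ ¬post_bond), and O(¬quarantine_voucher) is already established, so O(¬post_bond).
Premise 8, O(retain_dataset ⊃ post_bond), contraposes to O(¬post_bond ⊃ ¬retain_dataset); with O(¬post_bond) we get O(¬retain_dataset).
Premises 1, 2, 3 do not contribute to this derivation.
So O(¬retain_dataset) follows.

Yes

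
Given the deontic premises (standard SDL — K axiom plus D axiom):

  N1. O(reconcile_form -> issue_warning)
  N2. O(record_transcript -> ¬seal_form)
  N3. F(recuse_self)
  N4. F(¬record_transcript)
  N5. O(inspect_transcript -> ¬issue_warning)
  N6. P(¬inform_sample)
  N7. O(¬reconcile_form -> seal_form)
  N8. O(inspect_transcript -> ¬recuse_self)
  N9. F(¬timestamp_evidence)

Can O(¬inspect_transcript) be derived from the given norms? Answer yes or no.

Yes

F(¬record_transcript) at premise 4 means O(record_transcript).
Applying K to premise 2 (O(record_transcript -> ¬seal_form)) and O(record_transcript) yields O(¬seal_form).
The contrapositive of premise 7 (O(¬reconcile_form -> seal_form)) is O(¬seal_form -> reconcile_form), and O(¬seal_form) is already established, so O(reconcile_form).
Applying K to premise 1 (O(reconcile_form -> issue_warning)) and O(reconcile_form) yields O(issue_warning).
The contrapositive of premise 5 (O(inspect_transcript -> ¬issue_warning)) is O(issue_warning -> ¬inspect_transcript), and O(issue_warning) is already established, so O(¬inspect_transcript).
Premises 3, 6, 8, 9 do not contribute to this derivation.
So O(¬inspect_transcript) follows.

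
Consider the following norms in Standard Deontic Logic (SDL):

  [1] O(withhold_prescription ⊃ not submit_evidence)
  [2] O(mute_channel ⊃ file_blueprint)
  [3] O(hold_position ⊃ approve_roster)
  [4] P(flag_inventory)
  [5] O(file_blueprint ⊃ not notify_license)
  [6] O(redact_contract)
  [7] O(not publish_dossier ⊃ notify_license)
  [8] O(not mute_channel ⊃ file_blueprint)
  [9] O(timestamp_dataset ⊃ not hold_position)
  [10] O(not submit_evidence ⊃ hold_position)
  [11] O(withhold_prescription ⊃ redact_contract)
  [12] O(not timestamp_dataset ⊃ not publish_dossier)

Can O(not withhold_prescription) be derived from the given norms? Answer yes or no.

Premises 8 and 2 are O(not mute_channel ⊃ file_blueprint) and O(mute_channel ⊃ file_blueprint); every ideal world satisfies not mute_channel or mute_channel, so in either case file_blueprint holds — hence O(file_blueprint).
From O(file_blueprint) and premise 5, O(file_blueprint ⊃ not notify_license), we obtain O(not notify_license).
Premise 7 is O(not publish_dossier ⊃ notify_license); contrapositively O(not notify_license ⊃ publish_dossier). Since O(not notify_license) holds, K gives O(publish_dossier).
Premise 12, O(not timestamp_dataset ⊃ not publish_dossier), contraposes to O(publish_dossier ⊃ timestamp_dataset); with O(publish_dossier) we get O(timestamp_dataset).
Premise 9 is O(timestamp_dataset ⊃ not hold_position); since O(timestamp_dataset), deontic closure gives O(not hold_position).
Premise 10 is O(not submit_evidence ⊃ hold_position); contrapositively O(not hold_position ⊃ submit_evidence). Since O(not hold_position) holds, K gives O(submit_evidence).
Premise 1, O(withhold_prescription ⊃ not submit_evidence), contraposes to O(submit_evidence ⊃ not withhold_prescription); with O(submit_evidence) we get O(not withhold_prescription).
Premises 3, 4, 6, 11 do not contribute to this derivation.
So O(not withhold_prescription) follows.

Yes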